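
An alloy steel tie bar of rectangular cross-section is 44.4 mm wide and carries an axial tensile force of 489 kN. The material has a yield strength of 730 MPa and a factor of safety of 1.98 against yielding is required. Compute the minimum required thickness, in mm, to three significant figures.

σ_allow = 730/1.98 = 368.7 MPa.
Required area A = F/σ_allow = 489000/368.7 = 1326 mm².
t = A/w = 1326/44.4 = 29.87 mm.

t = 29.9 mm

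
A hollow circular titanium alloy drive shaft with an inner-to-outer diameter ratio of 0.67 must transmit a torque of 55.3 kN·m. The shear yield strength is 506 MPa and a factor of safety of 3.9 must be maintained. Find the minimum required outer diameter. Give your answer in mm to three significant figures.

d_o = 140 mm

τ_allow = 506/3.9 = 129.7 MPa.
For a hollow shaft τ = 16T/[πd_o³(1−k⁴)] with k = 0.67, so 1−k⁴ = 0.7985.
d_o³ = 16T/[π τ_allow (1−k⁴)] = 16×5.5300×10^7/(π×129.7×0.7985) = 2.719×10^6 mm³.
d_o = 139.6 mm.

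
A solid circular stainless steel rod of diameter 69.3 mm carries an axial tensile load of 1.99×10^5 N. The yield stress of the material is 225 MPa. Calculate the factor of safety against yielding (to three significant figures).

A = πd²/4 = 3772 mm².
σ = F/A = 199000/3772 = 52.76 MPa.
n = 225/52.76 = 4.265.

n = 4.26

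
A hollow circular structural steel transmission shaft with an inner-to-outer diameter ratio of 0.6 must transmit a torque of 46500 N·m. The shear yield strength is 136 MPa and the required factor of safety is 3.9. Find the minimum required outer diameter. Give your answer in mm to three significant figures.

d_o = 198 mm

τ_allow = 136/3.9 = 34.87 MPa.
For a hollow shaft τ = 16T/[πd_o³(1−k⁴)] with k = 0.6, so 1−k⁴ = 0.8704.
d_o³ = 16T/[π τ_allow (1−k⁴)] = 16×4.6500×10^7/(π×34.87×0.8704) = 7.802×10^6 mm³.
d_o = 198.3 mm.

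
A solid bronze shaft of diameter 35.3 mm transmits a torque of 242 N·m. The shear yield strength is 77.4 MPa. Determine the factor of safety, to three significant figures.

n = 2.76

τ = 16T/(πd³) = 16×242000/(π×35.3³) = 28.02 MPa.
n = τ_limit/τ = 77.4/28.02 = 2.762.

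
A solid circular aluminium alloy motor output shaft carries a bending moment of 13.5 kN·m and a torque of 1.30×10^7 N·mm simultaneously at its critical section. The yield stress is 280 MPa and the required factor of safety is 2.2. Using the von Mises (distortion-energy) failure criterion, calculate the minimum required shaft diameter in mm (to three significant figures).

d = 112 mm

σ_allow = σ_y/n = 280/2.2 = 127.3 MPa.
For a solid shaft σ_b = 32M/(πd³) and τ = 16T/(πd³), so the von Mises stress is σ' = (16/πd³)·√(4M²+3T²).
√(4M²+3T²) = √(4×(1.350×10^7)² + 3×(1.300×10^7)²) = 3.516×10^7 N·mm.
d³ = 16×3.516×10^7/(π×127.3) = 1.407×10^6 mm³.
d = 112.1 mm.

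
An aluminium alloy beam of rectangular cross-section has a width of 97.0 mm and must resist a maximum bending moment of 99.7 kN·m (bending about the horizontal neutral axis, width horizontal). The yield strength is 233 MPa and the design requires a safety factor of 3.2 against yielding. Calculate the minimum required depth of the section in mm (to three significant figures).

h = 291 mm

σ_allow = 233/3.2 = 72.81 MPa.
For a rectangular section σ = 6M/(bh²), so h² = 6M/(b σ_allow) = 6×9.9700×10^7/(97.0×72.81) = 84700 mm².
h = 291.0 mm.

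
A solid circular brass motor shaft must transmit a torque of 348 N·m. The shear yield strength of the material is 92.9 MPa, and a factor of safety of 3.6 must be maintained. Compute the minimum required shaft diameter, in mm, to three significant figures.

d = 41.0 mm

Allowable shear stress τ_allow = 92.9/3.6 = 25.81 MPa.
For a solid shaft τ = 16T/(πd³), so d³ = 16T/(π τ_allow) = 16×348000/(π×25.81) = 68680 mm³.
d = (68680)^(1/3) = 40.95 mm.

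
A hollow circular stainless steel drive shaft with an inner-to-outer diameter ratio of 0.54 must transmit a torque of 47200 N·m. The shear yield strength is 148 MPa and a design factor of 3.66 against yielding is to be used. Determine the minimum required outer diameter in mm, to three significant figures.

τ_allow = 148/3.66 = 40.44 MPa.
For a hollow shaft τ = 16T/[πd_o³(1−k⁴)] with k = 0.54, so 1−k⁴ = 0.9150.
d_o³ = 16T/[π τ_allow (1−k⁴)] = 16×4.7200×10^7/(π×40.44×0.9150) = 6.497×10^6 mm³.
d_o = 186.6 mm.

d_o = 187 mm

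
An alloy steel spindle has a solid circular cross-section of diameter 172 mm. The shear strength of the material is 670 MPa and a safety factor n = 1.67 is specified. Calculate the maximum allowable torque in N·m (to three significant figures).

τ_allow = 670/1.67 = 401.2 MPa.
For a solid shaft T_allow = τ_allow·πd³/16; πd³/16 = π×172³/16 = 999100 mm³.
T_allow = 401.2×999100 = 4.008×10^8 N·mm = 400800 N·m.

T_allow = 4.01×10^5 N·m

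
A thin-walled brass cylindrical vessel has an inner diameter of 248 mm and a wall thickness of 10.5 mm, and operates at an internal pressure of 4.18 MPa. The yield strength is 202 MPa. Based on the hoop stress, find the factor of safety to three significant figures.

σ_h = pD/(2t) = 4.18×248/(2×10.5) = 49.36 MPa.
n = 202/49.36 = 4.092.

n = 4.09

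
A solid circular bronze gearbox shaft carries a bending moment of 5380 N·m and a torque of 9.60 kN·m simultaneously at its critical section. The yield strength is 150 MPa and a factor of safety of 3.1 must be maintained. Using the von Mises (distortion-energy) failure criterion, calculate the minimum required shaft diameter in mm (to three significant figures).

σ_allow = σ_y/n = 150/3.1 = 48.39 MPa.
For a solid shaft σ_b = 32M/(πd³) and τ = 16T/(πd³), so the von Mises stress is σ' = (16/πd³)·√(4M²+3T²).
√(4M²+3T²) = √(4×(5.380×10^6)² + 3×(9.600×10^6)²) = 1.981×10^7 N·mm.
d³ = 16×1.981×10^7/(π×48.39) = 2.085×10^6 mm³.
d = 127.7 mm.

d = 128 mm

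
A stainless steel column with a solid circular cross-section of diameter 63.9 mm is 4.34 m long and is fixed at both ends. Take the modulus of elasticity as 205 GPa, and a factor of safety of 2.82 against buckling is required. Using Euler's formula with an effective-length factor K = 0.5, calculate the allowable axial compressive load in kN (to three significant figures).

P_allow = 125 kN

I = πd⁴/64 = π×63.9⁴/64 = 818400 mm⁴.
Effective length L_e = KL = 0.5×4.34 m = 2170 mm.
Euler critical load P_cr = π²EI/L_e² = π²×205000×818400/2170² = 351600 N.
P_allow = P_cr/n = 351600/2.82 = 124700 N.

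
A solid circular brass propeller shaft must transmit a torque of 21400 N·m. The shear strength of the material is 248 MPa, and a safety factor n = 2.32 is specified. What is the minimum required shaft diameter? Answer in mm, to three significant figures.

d = 101 mm

Allowable shear stress τ_allow = 248/2.32 = 106.9 MPa.
For a solid shaft τ = 16T/(πd³), so d³ = 16T/(π τ_allow) = 16×2.1400×10^7/(π×106.9) = 1.020×10^6 mm³.
d = (1.020×10^6)^(1/3) = 100.6 mm.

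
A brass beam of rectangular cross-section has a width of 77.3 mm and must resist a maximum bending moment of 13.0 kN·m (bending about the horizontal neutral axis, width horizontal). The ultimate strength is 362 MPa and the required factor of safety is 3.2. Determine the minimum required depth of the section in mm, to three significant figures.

h = 94.4 mm

σ_allow = 362/3.2 = 113.1 MPa.
For a rectangular section σ = 6M/(bh²), so h² = 6M/(b σ_allow) = 6×1.3000×10^7/(77.3×113.1) = 8920 mm².
h = 94.44 mm.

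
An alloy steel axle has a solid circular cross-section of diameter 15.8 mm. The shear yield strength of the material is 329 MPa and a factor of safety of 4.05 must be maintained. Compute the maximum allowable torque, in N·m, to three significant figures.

τ_allow = 329/4.05 = 81.23 MPa.
For a solid shaft T_allow = τ_allow·πd³/16; πd³/16 = π×15.8³/16 = 774.5 mm³.
T_allow = 81.23×774.5 = 62910 N·mm = 62.91 N·m.

T_allow = 62.9 N·m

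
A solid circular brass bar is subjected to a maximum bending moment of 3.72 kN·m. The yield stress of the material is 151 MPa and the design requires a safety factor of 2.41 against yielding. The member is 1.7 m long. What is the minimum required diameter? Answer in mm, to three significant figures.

σ_allow = 151/2.41 = 62.66 MPa.
For a solid circular section σ = 32M/(πd³), so d³ = 32M/(π σ_allow) = 32×3720000/(π×62.66) = 604800 mm³.
d = 84.57 mm.

d = 84.6 mm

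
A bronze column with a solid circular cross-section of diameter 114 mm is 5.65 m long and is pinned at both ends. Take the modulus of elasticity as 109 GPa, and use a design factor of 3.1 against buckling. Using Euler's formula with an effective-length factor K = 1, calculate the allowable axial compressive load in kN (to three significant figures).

I = πd⁴/64 = π×114⁴/64 = 8.291×10^6 mm⁴.
Effective length L_e = KL = 1×5.65 m = 5650 mm.
Euler critical load P_cr = π²EI/L_e² = π²×109000×8.291×10^6/5650² = 279400 N.
P_allow = P_cr/n = 279400/3.1 = 90130 N.

P_allow = 90.1 kN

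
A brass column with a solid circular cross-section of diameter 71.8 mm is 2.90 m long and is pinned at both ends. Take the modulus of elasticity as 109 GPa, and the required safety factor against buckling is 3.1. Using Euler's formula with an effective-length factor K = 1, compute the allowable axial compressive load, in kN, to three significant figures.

I = πd⁴/64 = π×71.8⁴/64 = 1.305×10^6 mm⁴.
Effective length L_e = KL = 1×2.90 m = 2900 mm.
Euler critical load P_cr = π²EI/L_e² = π²×109000×1.305×10^6/2900² = 166900 N.
P_allow = P_cr/n = 166900/3.1 = 53830 N.

P_allow = 53.8 kN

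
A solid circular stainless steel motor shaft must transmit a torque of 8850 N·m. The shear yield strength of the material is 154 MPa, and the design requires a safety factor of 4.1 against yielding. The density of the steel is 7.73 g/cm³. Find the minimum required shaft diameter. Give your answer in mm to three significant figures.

d = 106 mm

Allowable shear stress τ_allow = 154/4.1 = 37.56 MPa.
For a solid shaft τ = 16T/(πd³), so d³ = 16T/(π τ_allow) = 16×8850000/(π×37.56) = 1.200×10^6 mm³.
d = (1.200×10^6)^(1/3) = 106.3 mm.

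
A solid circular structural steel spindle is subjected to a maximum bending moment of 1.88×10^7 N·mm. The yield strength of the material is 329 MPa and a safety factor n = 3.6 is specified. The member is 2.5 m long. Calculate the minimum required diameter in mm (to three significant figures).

d = 128 mm

σ_allow = 329/3.6 = 91.39 MPa.
For a solid circular section σ = 32M/(πd³), so d³ = 32M/(π σ_allow) = 32×1.8800×10^7/(π×91.39) = 2.095×10^6 mm³.
d = 128.0 mm.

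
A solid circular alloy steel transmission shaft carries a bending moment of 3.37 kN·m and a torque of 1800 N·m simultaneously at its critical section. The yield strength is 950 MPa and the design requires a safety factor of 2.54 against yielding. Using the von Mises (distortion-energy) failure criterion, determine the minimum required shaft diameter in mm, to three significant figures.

d = 46.6 mm

σ_allow = σ_y/n = 950/2.54 = 374.0 MPa.
For a solid shaft σ_b = 32M/(πd³) and τ = 16T/(πd³), so the von Mises stress is σ' = (16/πd³)·√(4M²+3T²).
√(4M²+3T²) = √(4×(3.370×10^6)² + 3×(1.800×10^6)²) = 7.426×10^6 N·mm.
d³ = 16×7.426×10^6/(π×374.0) = 101100 mm³.
d = 46.59 mm.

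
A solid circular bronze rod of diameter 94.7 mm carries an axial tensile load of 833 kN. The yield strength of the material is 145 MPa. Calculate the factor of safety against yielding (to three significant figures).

n = 1.23

A = πd²/4 = 7044 mm².
σ = F/A = 833000/7044 = 118.3 MPa.
n = 145/118.3 = 1.226.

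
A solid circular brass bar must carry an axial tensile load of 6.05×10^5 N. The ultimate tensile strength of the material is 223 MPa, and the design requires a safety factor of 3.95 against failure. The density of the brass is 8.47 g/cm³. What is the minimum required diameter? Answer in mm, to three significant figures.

d = 117 mm

Allowable stress σ_allow = 223/3.95 = 56.46 MPa.
Required area A = F/σ_allow = 605000/56.46 = 10720 mm².
A = πd²/4 → d = √(4A/π) = 116.8 mm.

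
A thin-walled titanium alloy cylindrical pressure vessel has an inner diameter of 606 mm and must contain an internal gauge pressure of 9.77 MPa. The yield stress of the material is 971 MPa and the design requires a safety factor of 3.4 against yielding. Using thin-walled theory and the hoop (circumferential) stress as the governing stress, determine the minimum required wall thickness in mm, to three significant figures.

t = 10.4 mm

σ_allow = 971/3.4 = 285.6 MPa.
Hoop stress σ_h = pD/(2t), so t = pD/(2σ_allow) = 9.77×606/(2×285.6) = 10.37 mm.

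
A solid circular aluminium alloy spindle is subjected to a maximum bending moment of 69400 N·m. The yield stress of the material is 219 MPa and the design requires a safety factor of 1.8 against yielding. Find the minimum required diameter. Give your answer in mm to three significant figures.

d = 180 mm

σ_allow = 219/1.8 = 121.7 MPa.
For a solid circular section σ = 32M/(πd³), so d³ = 32M/(π σ_allow) = 32×6.9400×10^7/(π×121.7) = 5.810×10^6 mm³.
d = 179.8 mm.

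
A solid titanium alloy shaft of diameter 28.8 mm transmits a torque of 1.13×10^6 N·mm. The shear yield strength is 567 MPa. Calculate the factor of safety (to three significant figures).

n = 2.35

τ = 16T/(πd³) = 16×1130000/(π×28.8³) = 240.9 MPa.
n = τ_limit/τ = 567/240.9 = 2.353.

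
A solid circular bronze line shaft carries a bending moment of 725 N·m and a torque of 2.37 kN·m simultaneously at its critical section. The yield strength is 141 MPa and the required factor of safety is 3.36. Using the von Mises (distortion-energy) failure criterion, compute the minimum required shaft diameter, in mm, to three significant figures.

d = 80.8 mm

σ_allow = σ_y/n = 141/3.36 = 41.96 MPa.
For a solid shaft σ_b = 32M/(πd³) and τ = 16T/(πd³), so the von Mises stress is σ' = (16/πd³)·√(4M²+3T²).
√(4M²+3T²) = √(4×(725000)² + 3×(2.370×10^6)²) = 4.354×10^6 N·mm.
d³ = 16×4.354×10^6/(π×41.96) = 528400 mm³.
d = 80.84 mm.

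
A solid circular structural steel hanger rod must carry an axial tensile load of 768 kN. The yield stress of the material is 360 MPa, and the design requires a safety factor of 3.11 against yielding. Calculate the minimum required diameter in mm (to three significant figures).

Allowable stress σ_allow = 360/3.11 = 115.8 MPa.
Required area A = F/σ_allow = 768000/115.8 = 6635 mm².
A = πd²/4 → d = √(4A/π) = 91.91 mm.

d = 91.9 mm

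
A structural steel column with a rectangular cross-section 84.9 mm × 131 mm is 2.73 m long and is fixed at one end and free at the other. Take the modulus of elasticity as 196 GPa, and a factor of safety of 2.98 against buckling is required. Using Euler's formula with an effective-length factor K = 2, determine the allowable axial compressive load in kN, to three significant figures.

Buckling occurs about the weak axis: I_min = h·b³/12 = 131×84.9³/12 = 6.681×10^6 mm⁴ (b = 84.9 mm is the smaller dimension).
Effective length L_e = KL = 2×2.73 m = 5460 mm.
Euler critical load P_cr = π²EI/L_e² = π²×196000×6.681×10^6/5460² = 433500 N.
P_allow = P_cr/n = 433500/2.98 = 145500 N.

P_allow = 145 kN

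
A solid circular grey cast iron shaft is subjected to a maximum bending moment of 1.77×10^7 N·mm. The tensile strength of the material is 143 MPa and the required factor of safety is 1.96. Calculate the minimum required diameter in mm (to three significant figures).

d = 135 mm

σ_allow = 143/1.96 = 72.96 MPa.
For a solid circular section σ = 32M/(πd³), so d³ = 32M/(π σ_allow) = 32×1.7700×10^7/(π×72.96) = 2.471×10^6 mm³.
d = 135.2 mm.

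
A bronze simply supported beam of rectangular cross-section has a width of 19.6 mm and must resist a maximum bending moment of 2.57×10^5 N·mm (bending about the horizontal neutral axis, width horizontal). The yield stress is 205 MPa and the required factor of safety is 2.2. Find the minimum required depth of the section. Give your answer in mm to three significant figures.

σ_allow = 205/2.2 = 93.18 MPa.
For a rectangular section σ = 6M/(bh²), so h² = 6M/(b σ_allow) = 6×257000/(19.6×93.18) = 844.3 mm².
h = 29.06 mm.

h = 29.1 mm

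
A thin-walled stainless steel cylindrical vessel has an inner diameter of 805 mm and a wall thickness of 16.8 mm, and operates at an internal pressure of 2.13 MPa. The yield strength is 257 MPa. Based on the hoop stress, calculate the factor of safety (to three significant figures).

n = 5.04

σ_h = pD/(2t) = 2.13×805/(2×16.8) = 51.03 MPa.
n = 257/51.03 = 5.036.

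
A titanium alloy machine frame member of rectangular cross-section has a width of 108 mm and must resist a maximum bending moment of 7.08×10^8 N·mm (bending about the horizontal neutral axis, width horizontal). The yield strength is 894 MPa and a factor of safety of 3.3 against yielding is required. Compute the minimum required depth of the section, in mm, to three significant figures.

σ_allow = 894/3.3 = 270.9 MPa.
For a rectangular section σ = 6M/(bh²), so h² = 6M/(b σ_allow) = 6×7.0800×10^8/(108×270.9) = 145200 mm².
h = 381.0 mm.

h = 381 mm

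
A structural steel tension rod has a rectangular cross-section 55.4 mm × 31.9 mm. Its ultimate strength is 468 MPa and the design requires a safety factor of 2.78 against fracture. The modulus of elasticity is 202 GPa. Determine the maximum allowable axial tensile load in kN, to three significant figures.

F_allow = 298 kN

σ_allow = 468/2.78 = 168.3 MPa.
A = 55.4×31.9 = 1767 mm².
F_allow = σ_allow × A = 168.3×1767 = 297500 N.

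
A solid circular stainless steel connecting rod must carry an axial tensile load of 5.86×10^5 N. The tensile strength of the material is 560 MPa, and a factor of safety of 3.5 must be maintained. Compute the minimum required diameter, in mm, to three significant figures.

d = 68.3 mm

Allowable stress σ_allow = 560/3.5 = 160.0 MPa.
Required area A = F/σ_allow = 586000/160.0 = 3662 mm².
A = πd²/4 → d = √(4A/π) = 68.29 mm.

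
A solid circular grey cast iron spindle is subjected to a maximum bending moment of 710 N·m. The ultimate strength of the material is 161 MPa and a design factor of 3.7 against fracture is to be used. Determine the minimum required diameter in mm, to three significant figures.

d = 55.0 mm

σ_allow = 161/3.7 = 43.51 MPa.
For a solid circular section σ = 32M/(πd³), so d³ = 32M/(π σ_allow) = 32×710000/(π×43.51) = 166200 mm³.
d = 54.98 mm.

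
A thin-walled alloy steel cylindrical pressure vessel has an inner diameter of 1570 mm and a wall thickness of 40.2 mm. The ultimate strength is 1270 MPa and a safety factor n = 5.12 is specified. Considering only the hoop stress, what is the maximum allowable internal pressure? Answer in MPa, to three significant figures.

σ_allow = 1270/5.12 = 248.0 MPa.
σ_h = pD/(2t) → p_allow = 2σ_allow t/D = 2×248.0×40.2/1570 = 12.70 MPa.

p_allow = 12.7 MPa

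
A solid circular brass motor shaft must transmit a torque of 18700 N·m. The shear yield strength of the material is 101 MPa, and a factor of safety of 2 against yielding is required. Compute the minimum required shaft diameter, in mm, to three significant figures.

Allowable shear stress τ_allow = 101/2 = 50.50 MPa.
For a solid shaft τ = 16T/(πd³), so d³ = 16T/(π τ_allow) = 16×1.8700×10^7/(π×50.50) = 1.886×10^6 mm³.
d = (1.886×10^6)^(1/3) = 123.5 mm.

d = 124 mm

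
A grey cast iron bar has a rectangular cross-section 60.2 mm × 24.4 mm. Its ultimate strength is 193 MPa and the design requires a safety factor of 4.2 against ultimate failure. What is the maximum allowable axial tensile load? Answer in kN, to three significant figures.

σ_allow = 193/4.2 = 45.95 MPa.
A = 60.2×24.4 = 1469 mm².
F_allow = σ_allow × A = 45.95×1469 = 67500 N.

F_allow = 67.5 kN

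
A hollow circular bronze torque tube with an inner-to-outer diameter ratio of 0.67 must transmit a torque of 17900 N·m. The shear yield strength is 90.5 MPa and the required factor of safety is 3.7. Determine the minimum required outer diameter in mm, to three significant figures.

d_o = 167 mm

τ_allow = 90.5/3.7 = 24.46 MPa.
For a hollow shaft τ = 16T/[πd_o³(1−k⁴)] with k = 0.67, so 1−k⁴ = 0.7985.
d_o³ = 16T/[π τ_allow (1−k⁴)] = 16×1.7900×10^7/(π×24.46×0.7985) = 4.668×10^6 mm³.
d_o = 167.1 mm.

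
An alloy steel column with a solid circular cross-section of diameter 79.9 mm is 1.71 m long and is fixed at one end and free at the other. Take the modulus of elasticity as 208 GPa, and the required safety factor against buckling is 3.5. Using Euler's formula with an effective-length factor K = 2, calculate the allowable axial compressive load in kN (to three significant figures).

P_allow = 100 kN

I = πd⁴/64 = π×79.9⁴/64 = 2.001×10^6 mm⁴.
Effective length L_e = KL = 2×1.71 m = 3420 mm.
Euler critical load P_cr = π²EI/L_e² = π²×208000×2.001×10^6/3420² = 351100 N.
P_allow = P_cr/n = 351100/3.5 = 100300 N.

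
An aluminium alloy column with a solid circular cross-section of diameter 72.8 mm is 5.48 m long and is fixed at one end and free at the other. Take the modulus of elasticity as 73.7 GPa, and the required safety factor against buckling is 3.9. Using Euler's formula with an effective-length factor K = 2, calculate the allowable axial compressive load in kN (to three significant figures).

I = πd⁴/64 = π×72.8⁴/64 = 1.379×10^6 mm⁴.
Effective length L_e = KL = 2×5.48 m = 10960 mm.
Euler critical load P_cr = π²EI/L_e² = π²×73700×1.379×10^6/10960² = 8349 N.
P_allow = P_cr/n = 8349/3.9 = 2141 N.

P_allow = 2.14 kN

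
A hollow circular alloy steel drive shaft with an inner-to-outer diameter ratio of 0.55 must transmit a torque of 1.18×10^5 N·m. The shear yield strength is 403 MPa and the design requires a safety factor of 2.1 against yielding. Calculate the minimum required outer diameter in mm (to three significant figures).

τ_allow = 403/2.1 = 191.9 MPa.
For a hollow shaft τ = 16T/[πd_o³(1−k⁴)] with k = 0.55, so 1−k⁴ = 0.9085.
d_o³ = 16T/[π τ_allow (1−k⁴)] = 16×1.1800×10^8/(π×191.9×0.9085) = 3.447×10^6 mm³.
d_o = 151.1 mm.

d_o = 151 mm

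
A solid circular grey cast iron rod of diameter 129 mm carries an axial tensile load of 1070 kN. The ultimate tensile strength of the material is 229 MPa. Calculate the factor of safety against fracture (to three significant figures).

n = 2.80

A = πd²/4 = 13070 mm².
σ = F/A = 1070000/13070 = 81.87 MPa.
n = 229/81.87 = 2.797.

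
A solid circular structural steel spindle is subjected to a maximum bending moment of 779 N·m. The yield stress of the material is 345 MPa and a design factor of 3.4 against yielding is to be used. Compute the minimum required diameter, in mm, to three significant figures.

d = 42.8 mm

σ_allow = 345/3.4 = 101.5 MPa.
For a solid circular section σ = 32M/(πd³), so d³ = 32M/(π σ_allow) = 32×779000/(π×101.5) = 78200 mm³.
d = 42.76 mm.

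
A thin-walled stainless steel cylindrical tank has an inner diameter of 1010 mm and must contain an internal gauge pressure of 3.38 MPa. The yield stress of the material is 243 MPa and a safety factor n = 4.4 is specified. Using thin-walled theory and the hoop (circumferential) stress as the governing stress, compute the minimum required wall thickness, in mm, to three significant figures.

t = 30.9 mm

σ_allow = 243/4.4 = 55.23 MPa.
Hoop stress σ_h = pD/(2t), so t = pD/(2σ_allow) = 3.38×1010/(2×55.23) = 30.91 mm.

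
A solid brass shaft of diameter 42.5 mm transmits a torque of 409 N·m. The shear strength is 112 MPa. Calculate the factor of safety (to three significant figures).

n = 4.13

τ = 16T/(πd³) = 16×409000/(π×42.5³) = 27.13 MPa.
n = τ_limit/τ = 112/27.13 = 4.128.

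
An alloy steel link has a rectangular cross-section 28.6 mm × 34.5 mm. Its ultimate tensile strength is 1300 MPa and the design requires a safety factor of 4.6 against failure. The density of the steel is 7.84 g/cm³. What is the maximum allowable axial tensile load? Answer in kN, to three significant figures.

σ_allow = 1300/4.6 = 282.6 MPa.
A = 28.6×34.5 = 986.7 mm².
F_allow = σ_allow × A = 282.6×986.7 = 278900 N.

F_allow = 279 kN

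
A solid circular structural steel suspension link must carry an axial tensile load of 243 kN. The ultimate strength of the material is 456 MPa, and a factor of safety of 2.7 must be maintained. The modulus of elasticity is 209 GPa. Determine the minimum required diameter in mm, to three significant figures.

d = 42.8 mm

Allowable stress σ_allow = 456/2.7 = 168.9 MPa.
Required area A = F/σ_allow = 243000/168.9 = 1439 mm².
A = πd²/4 → d = √(4A/π) = 42.80 mm.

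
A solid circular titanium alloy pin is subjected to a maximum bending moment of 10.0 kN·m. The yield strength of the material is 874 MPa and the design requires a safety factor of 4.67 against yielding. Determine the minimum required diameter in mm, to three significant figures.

d = 81.6 mm

σ_allow = 874/4.67 = 187.2 MPa.
For a solid circular section σ = 32M/(πd³), so d³ = 32M/(π σ_allow) = 32×1.0000×10^7/(π×187.2) = 544300 mm³.
d = 81.65 mm.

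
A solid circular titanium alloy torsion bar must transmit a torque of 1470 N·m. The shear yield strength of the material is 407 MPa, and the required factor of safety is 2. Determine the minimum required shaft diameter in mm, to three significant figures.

d = 33.3 mm

Allowable shear stress τ_allow = 407/2 = 203.5 MPa.
For a solid shaft τ = 16T/(πd³), so d³ = 16T/(π τ_allow) = 16×1470000/(π×203.5) = 36790 mm³.
d = (36790)^(1/3) = 33.26 mm.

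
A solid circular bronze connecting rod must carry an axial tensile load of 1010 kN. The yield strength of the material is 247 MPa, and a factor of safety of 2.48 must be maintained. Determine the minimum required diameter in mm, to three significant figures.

d = 114 mm

Allowable stress σ_allow = 247/2.48 = 99.60 MPa.
Required area A = F/σ_allow = 1010000/99.60 = 10140 mm².
A = πd²/4 → d = √(4A/π) = 113.6 mm.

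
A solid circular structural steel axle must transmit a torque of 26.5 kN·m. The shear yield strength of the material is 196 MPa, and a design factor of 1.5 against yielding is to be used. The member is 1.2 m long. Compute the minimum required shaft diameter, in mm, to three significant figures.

Allowable shear stress τ_allow = 196/1.5 = 130.7 MPa.
For a solid shaft τ = 16T/(πd³), so d³ = 16T/(π τ_allow) = 16×2.6500×10^7/(π×130.7) = 1.033×10^6 mm³.
d = (1.033×10^6)^(1/3) = 101.1 mm.

d = 101 mm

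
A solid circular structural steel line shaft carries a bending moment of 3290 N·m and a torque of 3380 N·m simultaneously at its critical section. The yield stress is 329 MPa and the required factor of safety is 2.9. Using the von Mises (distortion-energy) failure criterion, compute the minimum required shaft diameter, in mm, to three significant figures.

σ_allow = σ_y/n = 329/2.9 = 113.4 MPa.
For a solid shaft σ_b = 32M/(πd³) and τ = 16T/(πd³), so the von Mises stress is σ' = (16/πd³)·√(4M²+3T²).
√(4M²+3T²) = √(4×(3.290×10^6)² + 3×(3.380×10^6)²) = 8.807×10^6 N·mm.
d³ = 16×8.807×10^6/(π×113.4) = 395400 mm³.
d = 73.40 mm.

d = 73.4 mm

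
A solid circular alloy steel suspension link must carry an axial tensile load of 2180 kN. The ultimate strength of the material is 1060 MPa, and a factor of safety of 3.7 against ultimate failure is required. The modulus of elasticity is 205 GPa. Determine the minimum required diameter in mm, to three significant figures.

Allowable stress σ_allow = 1060/3.7 = 286.5 MPa.
Required area A = F/σ_allow = 2180000/286.5 = 7609 mm².
A = πd²/4 → d = √(4A/π) = 98.43 mm.

d = 98.4 mm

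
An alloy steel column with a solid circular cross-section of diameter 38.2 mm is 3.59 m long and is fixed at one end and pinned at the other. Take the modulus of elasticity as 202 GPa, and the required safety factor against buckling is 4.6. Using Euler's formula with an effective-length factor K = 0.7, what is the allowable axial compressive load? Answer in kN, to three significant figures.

I = πd⁴/64 = π×38.2⁴/64 = 104500 mm⁴.
Effective length L_e = KL = 0.7×3.59 m = 2513 mm.
Euler critical load P_cr = π²EI/L_e² = π²×202000×104500/2513² = 33000 N.
P_allow = P_cr/n = 33000/4.6 = 7174 N.

P_allow = 7.17 kN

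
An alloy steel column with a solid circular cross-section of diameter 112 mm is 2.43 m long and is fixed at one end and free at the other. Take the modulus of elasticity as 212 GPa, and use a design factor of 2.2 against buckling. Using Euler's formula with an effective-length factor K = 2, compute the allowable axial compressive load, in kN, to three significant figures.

P_allow = 311 kN

I = πd⁴/64 = π×112⁴/64 = 7.724×10^6 mm⁴.
Effective length L_e = KL = 2×2.43 m = 4860 mm.
Euler critical load P_cr = π²EI/L_e² = π²×212000×7.724×10^6/4860² = 684200 N.
P_allow = P_cr/n = 684200/2.2 = 311000 N.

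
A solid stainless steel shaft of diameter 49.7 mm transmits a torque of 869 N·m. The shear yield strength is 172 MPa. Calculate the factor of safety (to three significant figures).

τ = 16T/(πd³) = 16×869000/(π×49.7³) = 36.05 MPa.
n = τ_limit/τ = 172/36.05 = 4.771.

n = 4.77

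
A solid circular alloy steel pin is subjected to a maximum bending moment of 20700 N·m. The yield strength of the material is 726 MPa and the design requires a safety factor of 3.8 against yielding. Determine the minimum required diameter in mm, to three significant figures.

σ_allow = 726/3.8 = 191.1 MPa.
For a solid circular section σ = 32M/(πd³), so d³ = 32M/(π σ_allow) = 32×2.0700×10^7/(π×191.1) = 1.104×10^6 mm³.
d = 103.3 mm.

d = 103 mm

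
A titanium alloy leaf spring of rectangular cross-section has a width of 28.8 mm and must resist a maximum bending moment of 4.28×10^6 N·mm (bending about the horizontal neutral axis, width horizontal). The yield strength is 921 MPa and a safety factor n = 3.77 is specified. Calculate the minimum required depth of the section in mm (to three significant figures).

σ_allow = 921/3.77 = 244.3 MPa.
For a rectangular section σ = 6M/(bh²), so h² = 6M/(b σ_allow) = 6×4280000/(28.8×244.3) = 3650 mm².
h = 60.41 mm.

h = 60.4 mm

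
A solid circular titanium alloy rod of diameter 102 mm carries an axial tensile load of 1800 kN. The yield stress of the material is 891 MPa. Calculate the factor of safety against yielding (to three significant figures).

n = 4.04

A = πd²/4 = 8171 mm².
σ = F/A = 1800000/8171 = 220.3 MPa.
n = 891/220.3 = 4.045.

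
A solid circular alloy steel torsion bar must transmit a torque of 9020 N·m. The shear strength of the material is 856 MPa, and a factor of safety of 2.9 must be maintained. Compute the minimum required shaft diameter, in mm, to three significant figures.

Allowable shear stress τ_allow = 856/2.9 = 295.2 MPa.
For a solid shaft τ = 16T/(πd³), so d³ = 16T/(π τ_allow) = 16×9020000/(π×295.2) = 155600 mm³.
d = (155600)^(1/3) = 53.79 mm.

d = 53.8 mm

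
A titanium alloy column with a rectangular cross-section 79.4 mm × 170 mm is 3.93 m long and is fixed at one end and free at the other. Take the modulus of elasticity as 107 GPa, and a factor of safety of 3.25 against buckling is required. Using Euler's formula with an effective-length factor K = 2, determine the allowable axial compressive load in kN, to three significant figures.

P_allow = 37.3 kN

Buckling occurs about the weak axis: I_min = h·b³/12 = 170×79.4³/12 = 7.091×10^6 mm⁴ (b = 79.4 mm is the smaller dimension).
Effective length L_e = KL = 2×3.93 m = 7860 mm.
Euler critical load P_cr = π²EI/L_e² = π²×107000×7.091×10^6/7860² = 121200 N.
P_allow = P_cr/n = 121200/3.25 = 37300 N.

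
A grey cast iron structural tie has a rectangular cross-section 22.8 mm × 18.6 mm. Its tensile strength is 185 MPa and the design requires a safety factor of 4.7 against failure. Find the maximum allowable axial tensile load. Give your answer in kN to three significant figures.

F_allow = 16.7 kN

σ_allow = 185/4.7 = 39.36 MPa.
A = 22.8×18.6 = 424.1 mm².
F_allow = σ_allow × A = 39.36×424.1 = 16690 N.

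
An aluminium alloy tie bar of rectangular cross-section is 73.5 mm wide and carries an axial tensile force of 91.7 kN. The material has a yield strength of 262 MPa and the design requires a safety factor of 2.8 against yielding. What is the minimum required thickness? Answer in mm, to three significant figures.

t = 13.3 mm

σ_allow = 262/2.8 = 93.57 MPa.
Required area A = F/σ_allow = 91700/93.57 = 980.0 mm².
t = A/w = 980.0/73.5 = 13.33 mm.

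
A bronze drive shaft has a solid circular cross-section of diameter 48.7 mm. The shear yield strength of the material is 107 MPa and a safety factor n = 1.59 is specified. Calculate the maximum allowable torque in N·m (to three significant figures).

T_allow = 1530 N·m

τ_allow = 107/1.59 = 67.30 MPa.
For a solid shaft T_allow = τ_allow·πd³/16; πd³/16 = π×48.7³/16 = 22680 mm³.
T_allow = 67.30×22680 = 1.526×10^6 N·mm = 1526 N·m.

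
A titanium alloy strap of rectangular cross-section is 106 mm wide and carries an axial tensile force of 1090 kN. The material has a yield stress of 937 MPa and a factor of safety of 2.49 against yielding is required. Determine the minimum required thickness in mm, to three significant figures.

σ_allow = 937/2.49 = 376.3 MPa.
Required area A = F/σ_allow = 1090000/376.3 = 2897 mm².
t = A/w = 2897/106 = 27.33 mm.

t = 27.3 mm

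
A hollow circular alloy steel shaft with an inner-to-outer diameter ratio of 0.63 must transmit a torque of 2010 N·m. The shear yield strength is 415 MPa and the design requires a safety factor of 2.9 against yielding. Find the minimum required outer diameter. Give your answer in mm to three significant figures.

τ_allow = 415/2.9 = 143.1 MPa.
For a hollow shaft τ = 16T/[πd_o³(1−k⁴)] with k = 0.63, so 1−k⁴ = 0.8425.
d_o³ = 16T/[π τ_allow (1−k⁴)] = 16×2010000/(π×143.1×0.8425) = 84910 mm³.
d_o = 43.95 mm.

d_o = 44.0 mm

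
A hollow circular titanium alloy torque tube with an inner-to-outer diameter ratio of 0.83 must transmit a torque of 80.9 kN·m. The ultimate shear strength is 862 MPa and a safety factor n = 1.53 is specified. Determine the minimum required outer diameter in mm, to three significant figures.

τ_allow = 862/1.53 = 563.4 MPa.
For a hollow shaft τ = 16T/[πd_o³(1−k⁴)] with k = 0.83, so 1−k⁴ = 0.5254.
d_o³ = 16T/[π τ_allow (1−k⁴)] = 16×8.0900×10^7/(π×563.4×0.5254) = 1.392×10^6 mm³.
d_o = 111.7 mm.

d_o = 112 mm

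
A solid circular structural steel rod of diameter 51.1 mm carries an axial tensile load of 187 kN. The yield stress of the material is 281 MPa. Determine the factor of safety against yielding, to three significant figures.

A = πd²/4 = 2051 mm².
σ = F/A = 187000/2051 = 91.18 MPa.
n = 281/91.18 = 3.082.

n = 3.08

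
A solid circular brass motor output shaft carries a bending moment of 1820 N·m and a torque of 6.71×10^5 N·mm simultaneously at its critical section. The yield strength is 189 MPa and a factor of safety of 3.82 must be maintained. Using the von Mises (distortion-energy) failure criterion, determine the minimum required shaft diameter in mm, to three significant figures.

σ_allow = σ_y/n = 189/3.82 = 49.48 MPa.
For a solid shaft σ_b = 32M/(πd³) and τ = 16T/(πd³), so the von Mises stress is σ' = (16/πd³)·√(4M²+3T²).
√(4M²+3T²) = √(4×(1.820×10^6)² + 3×(671000)²) = 3.821×10^6 N·mm.
d³ = 16×3.821×10^6/(π×49.48) = 393300 mm³.
d = 73.27 mm.

d = 73.3 mm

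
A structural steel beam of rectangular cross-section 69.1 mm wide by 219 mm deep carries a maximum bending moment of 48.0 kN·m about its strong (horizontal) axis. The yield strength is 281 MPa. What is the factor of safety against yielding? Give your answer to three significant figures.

n = 3.23

Section modulus S = bh²/6 = 69.1×219²/6 = 552400 mm³.
σ = M/S = 4.8000×10^7/552400 = 86.90 MPa.
n = 281/86.90 = 3.234.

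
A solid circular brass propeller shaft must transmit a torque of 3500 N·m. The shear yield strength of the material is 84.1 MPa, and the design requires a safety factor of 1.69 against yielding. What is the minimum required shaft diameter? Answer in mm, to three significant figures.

Allowable shear stress τ_allow = 84.1/1.69 = 49.76 MPa.
For a solid shaft τ = 16T/(πd³), so d³ = 16T/(π τ_allow) = 16×3500000/(π×49.76) = 358200 mm³.
d = (358200)^(1/3) = 71.02 mm.

d = 71.0 mm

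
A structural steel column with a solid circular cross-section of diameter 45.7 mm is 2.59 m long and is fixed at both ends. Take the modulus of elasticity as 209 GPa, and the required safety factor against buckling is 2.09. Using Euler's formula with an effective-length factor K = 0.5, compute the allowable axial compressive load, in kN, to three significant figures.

P_allow = 126 kN

I = πd⁴/64 = π×45.7⁴/64 = 214100 mm⁴.
Effective length L_e = KL = 0.5×2.59 m = 1295 mm.
Euler critical load P_cr = π²EI/L_e² = π²×209000×214100/1295² = 263400 N.
P_allow = P_cr/n = 263400/2.09 = 126000 N.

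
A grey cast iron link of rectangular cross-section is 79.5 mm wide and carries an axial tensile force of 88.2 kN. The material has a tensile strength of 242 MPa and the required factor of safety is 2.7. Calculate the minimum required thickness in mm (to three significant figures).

t = 12.4 mm

σ_allow = 242/2.7 = 89.63 MPa.
Required area A = F/σ_allow = 88200/89.63 = 984.0 mm².
t = A/w = 984.0/79.5 = 12.38 mm.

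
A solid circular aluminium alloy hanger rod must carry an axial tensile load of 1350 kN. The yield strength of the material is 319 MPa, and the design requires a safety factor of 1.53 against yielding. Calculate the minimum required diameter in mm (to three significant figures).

Allowable stress σ_allow = 319/1.53 = 208.5 MPa.
Required area A = F/σ_allow = 1350000/208.5 = 6475 mm².
A = πd²/4 → d = √(4A/π) = 90.80 mm.

d = 90.8 mm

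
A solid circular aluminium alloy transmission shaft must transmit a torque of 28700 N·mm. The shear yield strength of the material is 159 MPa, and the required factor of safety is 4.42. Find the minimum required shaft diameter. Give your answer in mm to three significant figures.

d = 16.0 mm

Allowable shear stress τ_allow = 159/4.42 = 35.97 MPa.
For a solid shaft τ = 16T/(πd³), so d³ = 16T/(π τ_allow) = 16×28700/(π×35.97) = 4063 mm³.
d = (4063)^(1/3) = 15.96 mm.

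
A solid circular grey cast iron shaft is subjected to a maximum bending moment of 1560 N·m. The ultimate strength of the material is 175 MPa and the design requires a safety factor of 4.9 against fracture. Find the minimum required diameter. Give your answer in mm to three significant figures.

σ_allow = 175/4.9 = 35.71 MPa.
For a solid circular section σ = 32M/(πd³), so d³ = 32M/(π σ_allow) = 32×1560000/(π×35.71) = 444900 mm³.
d = 76.34 mm.

d = 76.3 mm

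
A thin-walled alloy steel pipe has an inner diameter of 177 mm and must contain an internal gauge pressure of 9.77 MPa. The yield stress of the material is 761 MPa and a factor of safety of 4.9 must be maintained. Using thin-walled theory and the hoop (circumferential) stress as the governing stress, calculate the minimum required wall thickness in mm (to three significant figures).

t = 5.57 mm

σ_allow = 761/4.9 = 155.3 MPa.
Hoop stress σ_h = pD/(2t), so t = pD/(2σ_allow) = 9.77×177/(2×155.3) = 5.567 mm.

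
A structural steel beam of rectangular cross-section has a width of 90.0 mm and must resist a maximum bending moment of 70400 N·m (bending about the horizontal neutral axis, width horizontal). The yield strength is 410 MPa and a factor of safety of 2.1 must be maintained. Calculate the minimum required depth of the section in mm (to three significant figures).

σ_allow = 410/2.1 = 195.2 MPa.
For a rectangular section σ = 6M/(bh²), so h² = 6M/(b σ_allow) = 6×7.0400×10^7/(90.0×195.2) = 24040 mm².
h = 155.0 mm.

h = 155 mm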